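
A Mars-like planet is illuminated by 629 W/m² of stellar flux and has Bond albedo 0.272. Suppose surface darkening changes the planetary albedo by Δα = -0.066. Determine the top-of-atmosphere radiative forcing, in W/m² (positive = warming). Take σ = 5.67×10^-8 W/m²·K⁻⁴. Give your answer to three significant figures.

The change in absorbed flux is Δ[S(1−α)/4] = −SΔα/4 = 10.38 W/m².

10.4 W/m²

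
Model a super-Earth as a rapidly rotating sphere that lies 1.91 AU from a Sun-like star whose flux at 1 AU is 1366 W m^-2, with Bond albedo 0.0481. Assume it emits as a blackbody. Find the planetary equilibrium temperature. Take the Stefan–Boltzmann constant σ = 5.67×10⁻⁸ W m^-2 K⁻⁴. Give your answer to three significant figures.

199 K

Flux at the orbit: S = 1366/(1.91)² = 374.4 W m^-2.
Absorbed flux (global mean): S(1−α)/4 = 374.4·0.952/4 = 89.11 W m^-2.
Set σT⁴ = 89.11 → T = (89.11/σ)^(1/4) = 199.1 K.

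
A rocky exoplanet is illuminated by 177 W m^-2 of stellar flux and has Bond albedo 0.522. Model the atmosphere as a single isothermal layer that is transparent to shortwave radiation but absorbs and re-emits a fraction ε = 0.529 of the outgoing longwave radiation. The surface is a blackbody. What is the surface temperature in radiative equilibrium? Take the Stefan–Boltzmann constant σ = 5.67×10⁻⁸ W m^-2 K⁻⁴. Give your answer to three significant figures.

At the top of the atmosphere, σT_e⁴ = S(1−α)/4 = 21.15 W m^-2, giving T_e = 139.0 K.
Surface balance with a leaky layer gives σT_s⁴ = σT_e⁴·2/(2−ε), so T_s = T_e·[2/(2−0.529)]^(1/4) = 150.1 K.

150 K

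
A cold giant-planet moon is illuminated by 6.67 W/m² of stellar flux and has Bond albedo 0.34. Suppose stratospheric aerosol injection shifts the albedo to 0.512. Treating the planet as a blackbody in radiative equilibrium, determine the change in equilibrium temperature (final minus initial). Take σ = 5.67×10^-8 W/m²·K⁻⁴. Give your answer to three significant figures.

-4.83 kelvin

Initial: T₁ = [S(1−0.34)/(4σ)]^(1/4) = 66.38 K.
With α = 0.512, T₂ = 61.55 K.
Change: 61.55 − 66.38 = -4.826 K.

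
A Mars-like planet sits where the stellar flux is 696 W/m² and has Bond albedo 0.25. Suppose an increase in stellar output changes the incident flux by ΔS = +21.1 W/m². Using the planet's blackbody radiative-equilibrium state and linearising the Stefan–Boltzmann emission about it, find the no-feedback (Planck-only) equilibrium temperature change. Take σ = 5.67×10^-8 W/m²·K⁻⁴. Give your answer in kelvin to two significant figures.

Reference equilibrium: T_e = [S(1−α)/(4σ)]^(1/4) = 219.0 K.
Only a fraction (1−α) is absorbed and it's spread over 4πR², so ΔF = (1−α)ΔS/4 = 3.956 W/m².
Linearising σT⁴ gives d(σT⁴)/dT = 4σT_e³ = 2.383 W/m² per K.
Hence the no-feedback warming is ΔF/(4σT_e³) = 1.66 K.

1.7 K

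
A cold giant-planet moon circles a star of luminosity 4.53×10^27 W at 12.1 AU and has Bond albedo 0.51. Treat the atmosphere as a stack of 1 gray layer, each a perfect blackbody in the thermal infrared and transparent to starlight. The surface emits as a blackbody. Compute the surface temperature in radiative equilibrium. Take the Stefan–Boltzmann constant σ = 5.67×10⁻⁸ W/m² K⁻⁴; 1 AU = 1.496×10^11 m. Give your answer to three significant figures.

148 K

d = 12.1 × 1.496×10^11 m = 1.810×10^12 m.
Spreading L over a sphere of radius d: S = 4.53×10^27/(4π·1.81×10^12²) = 110.0 W/m².
Top-of-atmosphere balance: σT_e⁴ = S(1−α)/4 = 13.48 W/m² → T_e = 124.2 K.
Layer-by-layer balance gives σT_s⁴ = (N+1)σT_e⁴, so T_s = 2^¼·124.2 = 147.7 K.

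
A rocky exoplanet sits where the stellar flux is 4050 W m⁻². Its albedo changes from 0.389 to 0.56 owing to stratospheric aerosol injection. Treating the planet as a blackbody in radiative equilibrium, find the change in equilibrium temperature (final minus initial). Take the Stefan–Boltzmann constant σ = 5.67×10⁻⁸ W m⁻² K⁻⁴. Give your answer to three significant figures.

-25.5 K

With α = 0.389, T₁ = 323.2 K.
Final:   T₂ = [S(1−0.56)/(4σ)]^(1/4) = 297.7 K.
Change: 297.7 − 323.2 = -25.47 K.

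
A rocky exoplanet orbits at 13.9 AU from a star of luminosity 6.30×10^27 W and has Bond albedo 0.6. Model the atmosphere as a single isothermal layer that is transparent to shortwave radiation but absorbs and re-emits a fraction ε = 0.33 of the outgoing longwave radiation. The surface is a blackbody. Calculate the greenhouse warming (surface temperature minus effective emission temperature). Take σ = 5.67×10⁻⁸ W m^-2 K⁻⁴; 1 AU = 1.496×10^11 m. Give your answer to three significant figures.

5.51 kelvin

d = 13.9 × 1.496×10^11 m = 2.079×10^12 m.
Flux at the orbit: S = L/(4πd²) = 6.30×10^27/(4π·(2.08×10^12)²) = 115.9 W m^-2.
The planet radiates to space at T_e = [S(1−α)/(4σ)]^(1/4) = 119.6 K.
The surface balance (absorbed SW + ε·downward IR = σT_s⁴) with T_a⁴ = T_s⁴/2 reduces to T_s = T_e·[2/(2−ε)]^¼ = 125.1 K.
The atmosphere warms the surface by 5.514 K.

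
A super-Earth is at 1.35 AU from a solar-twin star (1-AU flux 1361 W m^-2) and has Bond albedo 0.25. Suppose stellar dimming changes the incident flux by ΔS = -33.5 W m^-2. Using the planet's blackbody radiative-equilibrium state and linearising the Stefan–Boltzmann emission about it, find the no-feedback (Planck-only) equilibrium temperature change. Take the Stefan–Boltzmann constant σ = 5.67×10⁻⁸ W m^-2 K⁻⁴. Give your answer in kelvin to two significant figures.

By the inverse-square law, S = 1361/1.35² = 746.8 W m^-2.
Unperturbed T_e = [746.8·(1−0.25)/(4σ)]^¼ = 222.9 K.
ΔF = Δ[S(1−α)]/4 = (1−0.25)·-33.5/4 = -6.281 W m^-2.
The Planck feedback parameter is 4σT_e³ = 2.512 W m^-2/K.
So ΔT₀ = -6.281/2.512 = -2.50 K.

-2.5 K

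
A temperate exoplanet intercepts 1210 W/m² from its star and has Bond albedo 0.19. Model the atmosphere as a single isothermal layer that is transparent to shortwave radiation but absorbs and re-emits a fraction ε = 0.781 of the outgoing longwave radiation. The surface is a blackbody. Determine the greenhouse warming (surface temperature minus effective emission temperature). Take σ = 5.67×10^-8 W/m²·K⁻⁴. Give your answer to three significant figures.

33.8 kelvin

At the top of the atmosphere, σT_e⁴ = S(1−α)/4 = 245.0 W/m², giving T_e = 256.4 K.
Surface balance with a leaky layer gives σT_s⁴ = σT_e⁴·2/(2−ε), so T_s = T_e·[2/(2−0.781)]^(1/4) = 290.2 K.
The atmosphere warms the surface by 33.78 K.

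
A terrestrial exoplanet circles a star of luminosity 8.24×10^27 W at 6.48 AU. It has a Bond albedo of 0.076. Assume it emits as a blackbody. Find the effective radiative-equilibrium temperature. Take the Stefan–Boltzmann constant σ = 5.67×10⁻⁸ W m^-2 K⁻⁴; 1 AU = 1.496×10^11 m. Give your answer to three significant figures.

231 K

Orbital distance: d = 6.48 AU = 9.694×10^11 m.
Flux at the orbit: S = L/(4πd²) = 8.24×10^27/(4π·(9.69×10^11)²) = 697.8 W m^-2.
Averaging over the sphere, the absorbed flux is S(1−α)/4 = 161.2 W m^-2.
In equilibrium σT⁴ equals this, so T = 230.9 K.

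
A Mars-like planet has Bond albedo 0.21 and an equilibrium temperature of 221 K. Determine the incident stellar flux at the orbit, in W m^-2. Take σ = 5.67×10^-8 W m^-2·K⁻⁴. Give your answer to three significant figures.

Invert the energy balance for S: S = 4σT⁴/(1−α).
σT⁴ = 5.67×10⁻⁸·(221)⁴ = 135.3 W m^-2.
S = 4·135.3/0.79 = 684.8 W m^-2.

685 W m^-2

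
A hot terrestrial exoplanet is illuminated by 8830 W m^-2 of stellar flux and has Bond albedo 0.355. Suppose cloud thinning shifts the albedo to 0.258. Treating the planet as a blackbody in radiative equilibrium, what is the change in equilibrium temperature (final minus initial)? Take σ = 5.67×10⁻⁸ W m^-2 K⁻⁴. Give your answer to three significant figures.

14.2 K

With α = 0.355, T₁ = 398.1 K.
Final:   T₂ = [S(1−0.258)/(4σ)]^(1/4) = 412.3 K.
ΔT = T₂ − T₁ = 14.19 K.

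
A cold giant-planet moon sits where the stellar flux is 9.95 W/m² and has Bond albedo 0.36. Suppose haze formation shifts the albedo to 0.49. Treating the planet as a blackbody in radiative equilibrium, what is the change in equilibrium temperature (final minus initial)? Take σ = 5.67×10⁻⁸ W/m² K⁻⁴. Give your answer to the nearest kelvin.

-4 K

Before: T₁ = [9.950·0.64/(4σ)]^(1/4) = 72.79 K.
Final:   T₂ = [S(1−0.49)/(4σ)]^(1/4) = 68.78 K.
Change: 68.78 − 72.79 = -4.017 K.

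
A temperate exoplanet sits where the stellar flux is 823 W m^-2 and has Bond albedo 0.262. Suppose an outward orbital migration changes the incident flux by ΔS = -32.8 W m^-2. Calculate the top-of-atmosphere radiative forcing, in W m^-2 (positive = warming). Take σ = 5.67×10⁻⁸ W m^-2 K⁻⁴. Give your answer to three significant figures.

-6.05 W m^-2

Only a fraction (1−α) is absorbed and it's spread over 4πR², so ΔF = (1−α)ΔS/4 = -6.052 W m^-2.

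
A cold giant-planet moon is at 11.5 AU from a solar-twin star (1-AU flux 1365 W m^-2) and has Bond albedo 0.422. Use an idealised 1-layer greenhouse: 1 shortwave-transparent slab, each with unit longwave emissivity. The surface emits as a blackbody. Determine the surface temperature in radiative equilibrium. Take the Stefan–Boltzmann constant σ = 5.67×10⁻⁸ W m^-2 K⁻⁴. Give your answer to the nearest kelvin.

85 kelvin

Flux at the orbit: S = 1365/(11.5)² = 10.32 W m^-2.
The effective emission temperature is T_e = [S(1−α)/(4σ)]^¼ = 71.62 K.
With N = 1 opaque layers, T_s = (N+1)^(1/4)·T_e = 2^(1/4)·71.62 = 85.17 K.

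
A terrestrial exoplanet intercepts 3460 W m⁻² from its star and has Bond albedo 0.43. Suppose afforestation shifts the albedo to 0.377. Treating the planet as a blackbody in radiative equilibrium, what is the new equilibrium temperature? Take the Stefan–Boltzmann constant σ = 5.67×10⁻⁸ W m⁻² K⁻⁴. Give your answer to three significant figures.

T₂ = [S(1−α₂)/(4σ)]^(1/4) = [3460·0.623/(4σ)]^(1/4) = 312.2 K.

312 K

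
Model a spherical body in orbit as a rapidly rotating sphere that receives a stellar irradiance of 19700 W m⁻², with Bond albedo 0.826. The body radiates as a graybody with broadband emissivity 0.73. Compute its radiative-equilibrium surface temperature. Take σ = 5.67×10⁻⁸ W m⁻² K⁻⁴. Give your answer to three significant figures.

The planet absorbs (1−α)S over its disc πR² and re-emits over 4πR², so the mean absorbed flux is (1−0.826)·19700/4 = 857.0 W m⁻².
Equating to εσT⁴ with ε = 0.73: T = (857.0/0.73σ)^(1/4) = 379.3 K.

379 K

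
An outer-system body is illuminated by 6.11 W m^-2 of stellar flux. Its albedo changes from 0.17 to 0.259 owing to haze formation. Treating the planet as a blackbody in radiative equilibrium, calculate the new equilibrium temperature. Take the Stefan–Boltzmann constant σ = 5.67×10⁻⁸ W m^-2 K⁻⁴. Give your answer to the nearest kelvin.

67 K

With the new albedo, S(1−α₂)/4 = 1.132 W m^-2, so T₂ = 66.84 K.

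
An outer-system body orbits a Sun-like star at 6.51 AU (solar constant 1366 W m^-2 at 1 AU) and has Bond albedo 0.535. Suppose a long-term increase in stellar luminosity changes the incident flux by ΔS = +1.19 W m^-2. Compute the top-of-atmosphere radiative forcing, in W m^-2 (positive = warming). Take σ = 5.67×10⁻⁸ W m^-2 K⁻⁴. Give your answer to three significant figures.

Flux at the orbit: S = 1366/(6.51)² = 32.23 W m^-2.
TOA radiative forcing: ΔF = (1−α)ΔS/4 = 0.465·(+1.19)/4 = 0.1383 W m^-2.

0.138 W m^-2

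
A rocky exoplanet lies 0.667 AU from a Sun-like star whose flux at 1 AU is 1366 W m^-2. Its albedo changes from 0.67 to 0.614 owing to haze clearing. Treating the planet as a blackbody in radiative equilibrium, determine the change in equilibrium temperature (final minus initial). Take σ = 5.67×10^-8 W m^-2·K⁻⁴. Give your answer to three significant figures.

10.3 kelvin

Irradiance scales as 1/d², so S = 1366 W m^-2 × (1/0.667)² = 3070 W m^-2.
Initial: T₁ = [S(1−0.67)/(4σ)]^(1/4) = 258.5 K.
With α = 0.614, T₂ = 268.9 K.
ΔT = T₂ − T₁ = 10.33 K.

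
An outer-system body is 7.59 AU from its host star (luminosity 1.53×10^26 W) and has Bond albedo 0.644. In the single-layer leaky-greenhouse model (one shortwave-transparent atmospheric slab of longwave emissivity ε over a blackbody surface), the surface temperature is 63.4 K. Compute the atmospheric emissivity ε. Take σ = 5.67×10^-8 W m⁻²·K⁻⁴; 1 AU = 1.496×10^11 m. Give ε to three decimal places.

d = 7.59 × 1.496×10^11 m = 1.135×10^12 m.
S = L/(4πd²) = 9.444 W m⁻².
TOA balance gives T_e = 62.05 K.
Since (2−ε)/2 = (T_e/T_s)⁴ = 0.9175, ε = 0.1651.

0.165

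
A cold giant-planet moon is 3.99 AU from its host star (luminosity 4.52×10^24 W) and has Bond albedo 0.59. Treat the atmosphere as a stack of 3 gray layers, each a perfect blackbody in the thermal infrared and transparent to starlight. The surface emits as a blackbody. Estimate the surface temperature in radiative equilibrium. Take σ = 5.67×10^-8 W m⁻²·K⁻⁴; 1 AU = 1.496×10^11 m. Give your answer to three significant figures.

Orbital distance: d = 3.99 AU = 5.969×10^11 m.
Flux at the orbit: S = L/(4πd²) = 4.52×10^24/(4π·(5.97×10^11)²) = 1.010 W m⁻².
OLR = S(1−α)/4 = 0.1035 W m⁻²; the top layer radiates at T_e = 36.75 K.
For an N-layer opaque stack, T_s⁴ = (N+1)T_e⁴, hence T_s = (4)^(1/4)×36.75 K = 51.98 K.

52.0 K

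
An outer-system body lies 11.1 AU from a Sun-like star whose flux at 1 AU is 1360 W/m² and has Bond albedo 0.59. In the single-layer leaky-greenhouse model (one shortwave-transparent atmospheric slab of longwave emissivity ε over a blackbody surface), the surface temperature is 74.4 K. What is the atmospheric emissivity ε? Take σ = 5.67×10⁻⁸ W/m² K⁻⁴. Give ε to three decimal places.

0.698

By the inverse-square law, S = 1360/11.1² = 11.04 W/m².
TOA balance gives T_e = 66.84 K.
T_s⁴ = T_e⁴·2/(2−ε) → ε = 2 − 2(T_e/T_s)⁴ = 2 − 2·(66.84/74.4)⁴ = 0.6975.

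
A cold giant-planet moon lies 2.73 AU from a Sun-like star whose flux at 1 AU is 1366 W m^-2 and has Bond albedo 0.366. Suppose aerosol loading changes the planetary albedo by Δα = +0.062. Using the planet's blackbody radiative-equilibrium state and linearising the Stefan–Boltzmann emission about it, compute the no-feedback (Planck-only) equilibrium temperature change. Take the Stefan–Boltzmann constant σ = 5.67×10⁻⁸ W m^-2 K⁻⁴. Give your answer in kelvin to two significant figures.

-3.7 K

Irradiance scales as 1/d², so S = 1366 W m^-2 × (1/2.73)² = 183.3 W m^-2.
Unperturbed T_e = [183.3·(1−0.366)/(4σ)]^¼ = 150.5 K.
ΔF = −(S/4)Δα = −(183.3/4)×(+0.062) = -2.841 W m^-2.
Planck response: λ_P = 4σT_e³ = 4·5.67×10⁻⁸·(150.5)³ = 0.7724 W m^-2/K.
So ΔT₀ = -2.841/0.7724 = -3.68 K.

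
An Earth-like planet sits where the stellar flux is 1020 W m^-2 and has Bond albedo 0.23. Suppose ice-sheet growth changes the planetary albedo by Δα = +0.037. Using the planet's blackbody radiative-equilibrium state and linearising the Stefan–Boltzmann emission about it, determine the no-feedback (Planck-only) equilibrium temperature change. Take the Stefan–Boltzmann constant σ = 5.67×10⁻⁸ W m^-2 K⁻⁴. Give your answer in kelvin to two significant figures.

The baseline emission temperature is T_e = 242.6 K.
The change in absorbed flux is Δ[S(1−α)/4] = −SΔα/4 = -9.435 W m^-2.
Linearising σT⁴ gives d(σT⁴)/dT = 4σT_e³ = 3.238 W m^-2 per K.
So ΔT₀ = -9.435/3.238 = -2.91 K.

-2.9 K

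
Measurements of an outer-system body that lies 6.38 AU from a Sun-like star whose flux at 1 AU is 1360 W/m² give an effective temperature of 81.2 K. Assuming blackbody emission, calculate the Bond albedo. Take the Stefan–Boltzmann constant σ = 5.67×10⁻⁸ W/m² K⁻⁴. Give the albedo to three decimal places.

0.705

Flux at the orbit: S = 1360/(6.38)² = 33.41 W/m².
From σT⁴ = S(1−α)/4 we invert for α: 1−α = 4σT⁴/S.
4σT⁴ = 4·5.67×10⁻⁸·(81.2)⁴ = 9.860 W/m².
Hence α = 1 − 9.860/33.41 = 0.7049.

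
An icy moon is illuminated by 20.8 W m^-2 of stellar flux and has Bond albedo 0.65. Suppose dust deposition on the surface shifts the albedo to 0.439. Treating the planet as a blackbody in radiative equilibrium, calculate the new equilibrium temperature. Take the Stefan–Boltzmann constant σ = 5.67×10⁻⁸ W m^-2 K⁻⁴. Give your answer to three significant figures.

T₂ = [S(1−α₂)/(4σ)]^(1/4) = [20.80·0.561/(4σ)]^(1/4) = 84.69 K.

84.7 kelvin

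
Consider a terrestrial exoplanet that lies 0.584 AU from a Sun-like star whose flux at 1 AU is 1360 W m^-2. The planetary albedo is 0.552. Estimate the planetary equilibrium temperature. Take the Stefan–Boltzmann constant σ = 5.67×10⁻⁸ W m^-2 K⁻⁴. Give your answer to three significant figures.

By the inverse-square law, S = 1360/0.584² = 3988 W m^-2.
Averaging over the sphere, the absorbed flux is S(1−α)/4 = 446.6 W m^-2.
Set σT⁴ = 446.6 → T = (446.6/σ)^(1/4) = 297.9 K.

298 K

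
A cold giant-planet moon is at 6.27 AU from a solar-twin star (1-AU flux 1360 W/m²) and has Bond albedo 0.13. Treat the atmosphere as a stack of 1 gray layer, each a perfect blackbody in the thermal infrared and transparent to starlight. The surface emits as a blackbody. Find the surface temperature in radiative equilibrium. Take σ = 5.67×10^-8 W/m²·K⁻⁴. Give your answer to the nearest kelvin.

Irradiance scales as 1/d², so S = 1360 W/m² × (1/6.27)² = 34.59 W/m².
OLR = S(1−α)/4 = 7.524 W/m²; the top layer radiates at T_e = 107.3 K.
Layer-by-layer balance gives σT_s⁴ = (N+1)σT_e⁴, so T_s = 2^¼·107.3 = 127.6 K.

128 K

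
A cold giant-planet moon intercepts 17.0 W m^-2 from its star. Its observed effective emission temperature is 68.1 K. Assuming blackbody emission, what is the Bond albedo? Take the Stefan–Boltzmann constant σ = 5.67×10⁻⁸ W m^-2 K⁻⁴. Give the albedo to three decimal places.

From σT⁴ = S(1−α)/4 we invert for α: 1−α = 4σT⁴/S.
4σT⁴ = 4·5.67×10⁻⁸·(68.1)⁴ = 4.878 W m^-2.
1−α = 4.878/17.00 = 0.2869, so α = 0.7131.

0.713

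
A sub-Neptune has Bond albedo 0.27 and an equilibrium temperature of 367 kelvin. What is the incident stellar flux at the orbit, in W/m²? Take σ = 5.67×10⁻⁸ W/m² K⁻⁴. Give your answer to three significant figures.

Invert the energy balance for S: S = 4σT⁴/(1−α).
The emitted flux is σT⁴ = 1029 W/m².
S = 4·1029/0.73 = 5636 W/m².

5640 W/m²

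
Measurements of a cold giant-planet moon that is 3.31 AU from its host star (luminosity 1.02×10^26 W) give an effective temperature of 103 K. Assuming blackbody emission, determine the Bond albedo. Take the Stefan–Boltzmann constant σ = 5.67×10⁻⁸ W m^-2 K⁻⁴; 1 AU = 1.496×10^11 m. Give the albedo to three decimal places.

0.229

d = 3.31 × 1.496×10^11 m = 4.952×10^11 m.
Spreading L over a sphere of radius d: S = 1.02×10^26/(4π·4.95×10^11²) = 33.10 W m^-2.
Rearranging the radiative balance, α = 1 − 4σT⁴/S.
σT⁴ = 6.382 W m^-2, so 4σT⁴ = 25.53 W m^-2.
Hence α = 1 − 25.53/33.10 = 0.2289.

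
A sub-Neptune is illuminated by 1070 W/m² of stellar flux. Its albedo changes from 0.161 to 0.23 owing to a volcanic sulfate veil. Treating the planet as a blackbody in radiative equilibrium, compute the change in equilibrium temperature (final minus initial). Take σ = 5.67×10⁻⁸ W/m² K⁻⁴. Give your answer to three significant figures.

-5.32 kelvin

Initial: T₁ = [S(1−0.161)/(4σ)]^(1/4) = 250.8 K.
Final:   T₂ = [S(1−0.23)/(4σ)]^(1/4) = 245.5 K.
Change: 245.5 − 250.8 = -5.324 K.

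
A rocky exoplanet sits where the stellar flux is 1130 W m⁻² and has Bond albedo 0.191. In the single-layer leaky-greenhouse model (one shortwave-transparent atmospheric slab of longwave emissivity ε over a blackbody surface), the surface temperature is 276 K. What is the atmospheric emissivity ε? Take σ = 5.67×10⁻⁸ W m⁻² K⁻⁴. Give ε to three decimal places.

0.611

TOA balance gives T_e = 252.0 K.
Inverting T_s⁴ = 2T_e⁴/(2−ε): (T_e/T_s)⁴ = 0.6946, so ε = 2(1 − 0.6946) = 0.6108.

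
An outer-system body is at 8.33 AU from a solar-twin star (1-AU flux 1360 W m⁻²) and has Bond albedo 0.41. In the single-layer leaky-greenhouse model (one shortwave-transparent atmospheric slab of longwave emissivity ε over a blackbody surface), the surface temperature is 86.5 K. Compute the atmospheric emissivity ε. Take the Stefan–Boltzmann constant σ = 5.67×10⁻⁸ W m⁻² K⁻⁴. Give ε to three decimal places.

0.179

Irradiance scales as 1/d², so S = 1360 W m⁻² × (1/8.33)² = 19.60 W m⁻².
First, T_e = [19.60·(1−0.41)/(4σ)]^(1/4) = 84.50 K.
Since (2−ε)/2 = (T_e/T_s)⁴ = 0.9107, ε = 0.1785.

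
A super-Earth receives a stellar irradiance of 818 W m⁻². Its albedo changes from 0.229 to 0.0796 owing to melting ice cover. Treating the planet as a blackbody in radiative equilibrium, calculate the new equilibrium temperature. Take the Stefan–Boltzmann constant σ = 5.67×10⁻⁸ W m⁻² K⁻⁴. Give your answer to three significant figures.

240 K

With the new albedo, S(1−α₂)/4 = 188.2 W m⁻², so T₂ = 240.0 K.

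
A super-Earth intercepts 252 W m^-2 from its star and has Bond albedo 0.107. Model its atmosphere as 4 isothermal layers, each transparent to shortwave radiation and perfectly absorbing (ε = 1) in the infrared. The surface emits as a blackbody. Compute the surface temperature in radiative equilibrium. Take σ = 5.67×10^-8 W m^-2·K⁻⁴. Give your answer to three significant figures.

Top-of-atmosphere balance: σT_e⁴ = S(1−α)/4 = 56.26 W m^-2 → T_e = 177.5 K.
For an N-layer opaque stack, T_s⁴ = (N+1)T_e⁴, hence T_s = (5)^(1/4)×177.5 K = 265.4 K.

265 K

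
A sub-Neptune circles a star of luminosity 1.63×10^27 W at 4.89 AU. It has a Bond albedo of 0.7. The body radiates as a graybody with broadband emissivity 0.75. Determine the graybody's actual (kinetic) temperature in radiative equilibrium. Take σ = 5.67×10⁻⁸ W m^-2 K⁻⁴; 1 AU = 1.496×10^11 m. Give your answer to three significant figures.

Orbital distance: d = 4.89 AU = 7.315×10^11 m.
Spreading L over a sphere of radius d: S = 1.63×10^27/(4π·7.32×10^11²) = 242.4 W m^-2.
The planet absorbs (1−α)S over its disc πR² and re-emits over 4πR², so the mean absorbed flux is (1−0.7)·242.4/4 = 18.18 W m^-2.
Radiative balance εσT⁴ = 18.18 gives T = [18.18/(0.75·σ)]^(1/4) = 143.8 K.

144 K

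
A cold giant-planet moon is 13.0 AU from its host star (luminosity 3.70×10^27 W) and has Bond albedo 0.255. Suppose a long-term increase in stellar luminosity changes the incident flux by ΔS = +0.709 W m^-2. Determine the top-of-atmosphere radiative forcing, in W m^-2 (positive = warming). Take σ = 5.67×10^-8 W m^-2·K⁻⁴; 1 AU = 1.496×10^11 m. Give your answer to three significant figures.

0.132 W m^-2

d = 13.0 × 1.496×10^11 m = 1.945×10^12 m.
Flux at the orbit: S = L/(4πd²) = 3.70×10^27/(4π·(1.94×10^12)²) = 77.85 W m^-2.
ΔF = Δ[S(1−α)]/4 = (1−0.255)·+0.709/4 = 0.1321 W m^-2.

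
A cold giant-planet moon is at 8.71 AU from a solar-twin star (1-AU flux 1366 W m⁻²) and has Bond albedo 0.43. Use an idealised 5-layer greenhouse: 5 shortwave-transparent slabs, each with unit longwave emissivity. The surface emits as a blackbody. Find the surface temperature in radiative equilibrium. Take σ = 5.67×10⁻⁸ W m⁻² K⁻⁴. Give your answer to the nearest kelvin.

Irradiance scales as 1/d², so S = 1366 W m⁻² × (1/8.71)² = 18.01 W m⁻².
The effective emission temperature is T_e = [S(1−α)/(4σ)]^¼ = 82.02 K.
With N = 5 opaque layers, T_s = (N+1)^(1/4)·T_e = 6^(1/4)·82.02 = 128.4 K.

128 kelvin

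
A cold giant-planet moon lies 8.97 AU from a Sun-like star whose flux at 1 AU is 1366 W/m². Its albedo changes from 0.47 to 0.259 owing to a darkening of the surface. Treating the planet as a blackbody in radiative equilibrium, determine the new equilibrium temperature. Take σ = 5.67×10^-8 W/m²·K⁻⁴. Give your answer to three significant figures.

86.3 kelvin

Flux at the orbit: S = 1366/(8.97)² = 16.98 W/m².
With the new albedo, S(1−α₂)/4 = 3.145 W/m², so T₂ = 86.30 K.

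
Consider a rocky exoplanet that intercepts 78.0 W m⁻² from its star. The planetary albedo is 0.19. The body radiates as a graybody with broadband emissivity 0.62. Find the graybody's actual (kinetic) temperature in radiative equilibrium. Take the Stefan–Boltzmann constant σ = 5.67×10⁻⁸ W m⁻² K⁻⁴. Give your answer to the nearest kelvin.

146 kelvin

The planet absorbs (1−α)S over its disc πR² and re-emits over 4πR², so the mean absorbed flux is (1−0.19)·78.00/4 = 15.80 W m⁻².
Equating to εσT⁴ with ε = 0.62: T = (15.80/0.62σ)^(1/4) = 145.6 K.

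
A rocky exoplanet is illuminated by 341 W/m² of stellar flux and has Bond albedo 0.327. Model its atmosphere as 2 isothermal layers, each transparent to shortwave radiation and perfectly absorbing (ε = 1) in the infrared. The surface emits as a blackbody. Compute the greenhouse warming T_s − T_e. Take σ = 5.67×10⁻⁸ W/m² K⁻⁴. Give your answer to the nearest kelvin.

56 kelvin

Top-of-atmosphere balance: σT_e⁴ = S(1−α)/4 = 57.37 W/m² → T_e = 178.4 K.
T_s = (N+1)^(1/4)·T_e = 234.7 K.
Warming: T_s − T_e = 56.37 K.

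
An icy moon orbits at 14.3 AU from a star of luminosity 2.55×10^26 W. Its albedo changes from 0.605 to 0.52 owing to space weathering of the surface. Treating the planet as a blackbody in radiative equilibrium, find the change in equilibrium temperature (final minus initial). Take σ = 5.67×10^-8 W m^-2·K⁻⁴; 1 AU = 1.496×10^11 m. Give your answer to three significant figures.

2.63 K

Orbital distance: d = 14.3 AU = 2.139×10^12 m.
Flux at the orbit: S = L/(4πd²) = 2.55×10^26/(4π·(2.14×10^12)²) = 4.434 W m^-2.
Initial: T₁ = [S(1−0.605)/(4σ)]^(1/4) = 52.72 K.
After:  T₂ = [4.434·0.48/(4σ)]^(1/4) = 55.35 K.
ΔT = T₂ − T₁ = 2.632 K.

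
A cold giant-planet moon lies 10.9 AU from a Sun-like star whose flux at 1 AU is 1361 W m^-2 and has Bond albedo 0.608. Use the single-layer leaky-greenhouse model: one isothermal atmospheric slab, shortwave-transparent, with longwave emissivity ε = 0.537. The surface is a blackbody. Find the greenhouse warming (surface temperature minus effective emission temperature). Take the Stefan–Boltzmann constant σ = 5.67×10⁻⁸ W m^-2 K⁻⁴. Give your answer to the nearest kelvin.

5 K

Irradiance scales as 1/d², so S = 1361 W m^-2 × (1/10.9)² = 11.46 W m^-2.
The planet radiates to space at T_e = [S(1−α)/(4σ)]^(1/4) = 66.71 K.
The surface balance (absorbed SW + ε·downward IR = σT_s⁴) with T_a⁴ = T_s⁴/2 reduces to T_s = T_e·[2/(2−ε)]^¼ = 72.13 K.
T_s − T_e = 72.13 − 66.71 = 5.423 K.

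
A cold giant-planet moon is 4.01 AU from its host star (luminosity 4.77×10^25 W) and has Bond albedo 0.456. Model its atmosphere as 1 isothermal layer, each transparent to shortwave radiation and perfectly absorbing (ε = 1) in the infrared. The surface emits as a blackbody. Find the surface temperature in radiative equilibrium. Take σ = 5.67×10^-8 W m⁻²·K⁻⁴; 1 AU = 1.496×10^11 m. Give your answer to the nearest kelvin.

84 K

d = 4.01 × 1.496×10^11 m = 5.999×10^11 m.
S = L/(4πd²) = 10.55 W m⁻².
OLR = S(1−α)/4 = 1.434 W m⁻²; the top layer radiates at T_e = 70.92 K.
Layer-by-layer balance gives σT_s⁴ = (N+1)σT_e⁴, so T_s = 2^¼·70.92 = 84.34 K.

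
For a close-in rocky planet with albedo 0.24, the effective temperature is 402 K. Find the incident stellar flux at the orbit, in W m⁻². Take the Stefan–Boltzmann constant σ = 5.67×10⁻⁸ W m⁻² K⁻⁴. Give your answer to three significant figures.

From S(1−α)/4 = σT⁴: S = 4σT⁴/(1−α).
σT⁴ = 5.67×10⁻⁸·(402)⁴ = 1481 W m⁻².
So S = 4×1481/(1−0.24) = 7794 W m⁻².

7790 W m⁻²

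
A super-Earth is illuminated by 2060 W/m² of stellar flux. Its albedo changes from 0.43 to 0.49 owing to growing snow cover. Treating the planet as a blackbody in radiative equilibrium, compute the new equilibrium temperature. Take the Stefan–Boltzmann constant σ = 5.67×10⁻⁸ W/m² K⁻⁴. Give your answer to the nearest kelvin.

New equilibrium: T₂ = [(1−0.49)·2060/(4σ)]^(1/4) = 260.9 K.

261 K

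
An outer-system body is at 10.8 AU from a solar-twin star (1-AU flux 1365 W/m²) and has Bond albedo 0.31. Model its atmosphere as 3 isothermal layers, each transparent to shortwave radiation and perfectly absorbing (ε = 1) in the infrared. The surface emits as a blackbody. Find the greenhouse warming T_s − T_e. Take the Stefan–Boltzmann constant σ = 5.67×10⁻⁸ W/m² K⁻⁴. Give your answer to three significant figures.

32.0 kelvin

Flux at the orbit: S = 1365/(10.8)² = 11.70 W/m².
OLR = S(1−α)/4 = 2.019 W/m²; the top layer radiates at T_e = 77.25 K.
Surface: T_s = (4)^¼·T_e = 109.2 K.
Warming: T_s − T_e = 32.00 K.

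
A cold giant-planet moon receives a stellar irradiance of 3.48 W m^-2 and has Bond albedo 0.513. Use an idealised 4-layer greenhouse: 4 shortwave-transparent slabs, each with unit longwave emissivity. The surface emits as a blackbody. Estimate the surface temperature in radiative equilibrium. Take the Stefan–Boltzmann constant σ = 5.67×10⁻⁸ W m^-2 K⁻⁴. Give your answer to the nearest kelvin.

The effective emission temperature is T_e = [S(1−α)/(4σ)]^¼ = 52.28 K.
Layer-by-layer balance gives σT_s⁴ = (N+1)σT_e⁴, so T_s = 5^¼·52.28 = 78.18 K.

78 kelvin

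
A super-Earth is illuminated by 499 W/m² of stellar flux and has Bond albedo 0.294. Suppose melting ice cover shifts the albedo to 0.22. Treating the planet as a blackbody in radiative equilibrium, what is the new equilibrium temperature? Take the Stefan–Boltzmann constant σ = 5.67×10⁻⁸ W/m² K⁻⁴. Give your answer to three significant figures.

204 kelvin

With the new albedo, S(1−α₂)/4 = 97.31 W/m², so T₂ = 203.5 K.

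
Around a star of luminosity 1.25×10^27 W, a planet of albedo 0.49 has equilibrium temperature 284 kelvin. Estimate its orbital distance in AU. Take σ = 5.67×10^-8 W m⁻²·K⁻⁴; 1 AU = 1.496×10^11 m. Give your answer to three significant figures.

Required flux: S = 4σT⁴/(1−α) = 2893 W m⁻².
From L = 4πd²S, d = √(1.25×10^27/(4π·2893)) = 1.854×10^11 m = 1.239 AU.

1.24 AU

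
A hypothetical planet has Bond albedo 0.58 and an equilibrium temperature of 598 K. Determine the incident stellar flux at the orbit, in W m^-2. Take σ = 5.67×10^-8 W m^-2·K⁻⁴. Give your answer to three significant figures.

69100 W m^-2

Invert the energy balance for S: S = 4σT⁴/(1−α).
σT⁴ = 5.67×10⁻⁸·(598)⁴ = 7251 W m^-2.
S = 4·7251/0.42 = 69060 W m^-2.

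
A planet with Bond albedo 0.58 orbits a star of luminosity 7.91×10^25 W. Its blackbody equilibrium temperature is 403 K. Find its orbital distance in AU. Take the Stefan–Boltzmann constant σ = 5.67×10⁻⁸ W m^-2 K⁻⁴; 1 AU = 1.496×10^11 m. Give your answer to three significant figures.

0.141 AU

Required flux: S = 4σT⁴/(1−α) = 14240 W m^-2.
From L = 4πd²S, d = √(7.91×10^25/(4π·14240)) = 2.102×10^10 m = 0.1405 AU.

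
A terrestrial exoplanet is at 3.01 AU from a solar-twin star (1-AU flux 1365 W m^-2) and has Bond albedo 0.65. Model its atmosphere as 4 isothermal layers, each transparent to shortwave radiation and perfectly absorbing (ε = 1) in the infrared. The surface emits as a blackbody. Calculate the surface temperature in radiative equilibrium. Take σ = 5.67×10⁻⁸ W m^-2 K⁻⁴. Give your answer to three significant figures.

Irradiance scales as 1/d², so S = 1365 W m^-2 × (1/3.01)² = 150.7 W m^-2.
Top-of-atmosphere balance: σT_e⁴ = S(1−α)/4 = 13.18 W m^-2 → T_e = 123.5 K.
With N = 4 opaque layers, T_s = (N+1)^(1/4)·T_e = 5^(1/4)·123.5 = 184.6 K.

185 kelvin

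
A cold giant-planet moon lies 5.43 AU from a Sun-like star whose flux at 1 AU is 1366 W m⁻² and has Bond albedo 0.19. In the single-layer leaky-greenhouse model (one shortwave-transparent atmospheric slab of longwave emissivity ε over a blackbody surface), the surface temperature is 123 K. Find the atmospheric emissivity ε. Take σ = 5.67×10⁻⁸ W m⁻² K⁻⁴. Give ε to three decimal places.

By the inverse-square law, S = 1366/5.43² = 46.33 W m⁻².
First, T_e = [46.33·(1−0.19)/(4σ)]^(1/4) = 113.4 K.
Inverting T_s⁴ = 2T_e⁴/(2−ε): (T_e/T_s)⁴ = 0.7229, so ε = 2(1 − 0.7229) = 0.5542.

0.554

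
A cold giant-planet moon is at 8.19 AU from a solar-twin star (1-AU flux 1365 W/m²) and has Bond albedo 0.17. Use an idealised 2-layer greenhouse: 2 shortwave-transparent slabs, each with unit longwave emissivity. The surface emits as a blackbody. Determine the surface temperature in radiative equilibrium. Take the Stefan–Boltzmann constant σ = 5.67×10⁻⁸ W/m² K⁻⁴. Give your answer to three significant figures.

122 K

By the inverse-square law, S = 1365/8.19² = 20.35 W/m².
OLR = S(1−α)/4 = 4.223 W/m²; the top layer radiates at T_e = 92.90 K.
With N = 2 opaque layers, T_s = (N+1)^(1/4)·T_e = 3^(1/4)·92.90 = 122.3 K.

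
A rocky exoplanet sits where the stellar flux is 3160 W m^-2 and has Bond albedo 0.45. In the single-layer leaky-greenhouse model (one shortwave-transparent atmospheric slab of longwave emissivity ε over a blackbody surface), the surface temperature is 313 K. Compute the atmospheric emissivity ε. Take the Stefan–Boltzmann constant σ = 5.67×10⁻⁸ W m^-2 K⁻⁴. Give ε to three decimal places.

Effective temperature: T_e = [S(1−α)/(4σ)]^(1/4) = 295.9 K.
T_s⁴ = T_e⁴·2/(2−ε) → ε = 2 − 2(T_e/T_s)⁴ = 2 − 2·(295.9/313)⁴ = 0.4032.

0.403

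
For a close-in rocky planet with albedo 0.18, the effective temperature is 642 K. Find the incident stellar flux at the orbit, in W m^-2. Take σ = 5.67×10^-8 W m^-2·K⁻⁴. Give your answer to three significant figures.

47000 W m^-2

Invert the energy balance for S: S = 4σT⁴/(1−α).
σT⁴ = 5.67×10⁻⁸·(642)⁴ = 9632 W m^-2.
So S = 4×9632/(1−0.18) = 46990 W m^-2.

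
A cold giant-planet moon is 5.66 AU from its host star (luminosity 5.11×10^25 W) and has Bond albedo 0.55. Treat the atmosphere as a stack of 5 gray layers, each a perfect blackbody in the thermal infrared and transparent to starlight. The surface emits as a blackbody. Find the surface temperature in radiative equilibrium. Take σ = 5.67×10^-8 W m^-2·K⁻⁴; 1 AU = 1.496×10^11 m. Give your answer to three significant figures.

Orbital distance: d = 5.66 AU = 8.467×10^11 m.
Flux at the orbit: S = L/(4πd²) = 5.11×10^25/(4π·(8.47×10^11)²) = 5.672 W m^-2.
The effective emission temperature is T_e = [S(1−α)/(4σ)]^¼ = 57.92 K.
For an N-layer opaque stack, T_s⁴ = (N+1)T_e⁴, hence T_s = (6)^(1/4)×57.92 K = 90.65 K.

90.6 K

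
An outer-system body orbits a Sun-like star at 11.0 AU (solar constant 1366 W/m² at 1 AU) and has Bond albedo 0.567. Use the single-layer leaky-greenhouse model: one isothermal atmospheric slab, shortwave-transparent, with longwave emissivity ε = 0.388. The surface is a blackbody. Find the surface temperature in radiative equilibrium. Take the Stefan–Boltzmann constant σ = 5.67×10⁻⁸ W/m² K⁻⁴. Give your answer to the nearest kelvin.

72 kelvin

Flux at the orbit: S = 1366/(11.0)² = 11.29 W/m².
Effective emission temperature (TOA balance): σT_e⁴ = S(1−α)/4 = 1.222 W/m² → T_e = 68.14 K.
The surface balance (absorbed SW + ε·downward IR = σT_s⁴) with T_a⁴ = T_s⁴/2 reduces to T_s = T_e·[2/(2−ε)]^¼ = 71.91 K.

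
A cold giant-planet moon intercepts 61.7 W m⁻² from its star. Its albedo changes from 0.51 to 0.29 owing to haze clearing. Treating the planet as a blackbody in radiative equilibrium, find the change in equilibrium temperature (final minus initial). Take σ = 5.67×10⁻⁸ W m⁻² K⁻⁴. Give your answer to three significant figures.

Initial: T₁ = [S(1−0.51)/(4σ)]^(1/4) = 107.5 K.
After:  T₂ = [61.70·0.71/(4σ)]^(1/4) = 117.9 K.
Change: 117.9 − 107.5 = 10.44 K.

10.4 K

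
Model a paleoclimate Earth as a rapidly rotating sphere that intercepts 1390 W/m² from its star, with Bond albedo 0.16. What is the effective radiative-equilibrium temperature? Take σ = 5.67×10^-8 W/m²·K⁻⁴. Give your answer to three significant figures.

268 kelvin

The planet absorbs (1−α)S over its disc πR² and re-emits over 4πR², so the mean absorbed flux is (1−0.16)·1390/4 = 291.9 W/m².
Balancing against σT⁴: T = (291.9/5.67×10⁻⁸)^(1/4) = 267.9 K.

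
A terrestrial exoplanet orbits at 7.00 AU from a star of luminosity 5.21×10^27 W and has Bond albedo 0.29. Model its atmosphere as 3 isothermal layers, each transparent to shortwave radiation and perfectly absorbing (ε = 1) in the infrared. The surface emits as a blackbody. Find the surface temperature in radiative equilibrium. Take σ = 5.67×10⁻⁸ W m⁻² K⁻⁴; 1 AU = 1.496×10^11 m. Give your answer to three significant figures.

d = 7.00 × 1.496×10^11 m = 1.047×10^12 m.
Spreading L over a sphere of radius d: S = 5.21×10^27/(4π·1.05×10^12²) = 378.1 W m⁻².
OLR = S(1−α)/4 = 67.11 W m⁻²; the top layer radiates at T_e = 185.5 K.
With N = 3 opaque layers, T_s = (N+1)^(1/4)·T_e = 4^(1/4)·185.5 = 262.3 K.

262 kelvin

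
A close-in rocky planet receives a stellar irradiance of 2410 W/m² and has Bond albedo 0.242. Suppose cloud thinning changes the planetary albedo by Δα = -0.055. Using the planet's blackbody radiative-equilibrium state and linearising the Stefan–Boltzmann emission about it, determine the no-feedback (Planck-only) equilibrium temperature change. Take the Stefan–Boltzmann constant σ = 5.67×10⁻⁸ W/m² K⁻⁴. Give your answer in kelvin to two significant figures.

Unperturbed T_e = [2410·(1−0.242)/(4σ)]^¼ = 299.6 K.
ΔF = −(S/4)Δα = −(2410/4)×(-0.055) = 33.14 W/m².
The Planck feedback parameter is 4σT_e³ = 6.098 W/m²/K.
So ΔT₀ = 33.14/6.098 = 5.43 K.

5.4 kelvin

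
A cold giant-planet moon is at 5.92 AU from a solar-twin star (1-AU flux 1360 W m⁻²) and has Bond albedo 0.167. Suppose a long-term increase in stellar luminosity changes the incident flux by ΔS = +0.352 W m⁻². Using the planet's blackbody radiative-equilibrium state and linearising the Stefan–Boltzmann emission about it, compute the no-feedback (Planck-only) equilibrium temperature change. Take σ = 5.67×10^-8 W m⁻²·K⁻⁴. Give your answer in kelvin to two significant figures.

0.25 K

Irradiance scales as 1/d², so S = 1360 W m⁻² × (1/5.92)² = 38.81 W m⁻².
Reference equilibrium: T_e = [S(1−α)/(4σ)]^(1/4) = 109.3 K.
TOA radiative forcing: ΔF = (1−α)ΔS/4 = 0.833·(+0.352)/4 = 0.07330 W m⁻².
The Planck feedback parameter is 4σT_e³ = 0.2958 W m⁻²/K.
Hence the no-feedback warming is ΔF/(4σT_e³) = 0.248 K.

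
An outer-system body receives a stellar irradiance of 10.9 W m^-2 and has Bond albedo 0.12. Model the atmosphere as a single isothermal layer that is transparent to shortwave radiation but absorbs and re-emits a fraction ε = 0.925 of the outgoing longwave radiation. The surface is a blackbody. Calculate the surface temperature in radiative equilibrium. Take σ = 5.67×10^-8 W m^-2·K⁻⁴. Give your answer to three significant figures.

94.2 K

At the top of the atmosphere, σT_e⁴ = S(1−α)/4 = 2.398 W m^-2, giving T_e = 80.64 K.
For a single slab of emissivity ε, T_s⁴ = 2T_e⁴/(2−ε); thus T_s = 80.64·(1.86)^(1/4) = 94.18 K.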